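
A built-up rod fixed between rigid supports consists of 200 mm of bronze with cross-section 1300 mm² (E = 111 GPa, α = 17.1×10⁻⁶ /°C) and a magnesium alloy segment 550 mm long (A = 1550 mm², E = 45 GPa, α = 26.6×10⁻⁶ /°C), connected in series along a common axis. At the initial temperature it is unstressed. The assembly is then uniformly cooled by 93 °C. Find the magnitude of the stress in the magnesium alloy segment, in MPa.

Free thermal contraction of the whole bar: Σ αᵢΔT Lᵢ = 17.1×10⁻⁶×93×200 + 26.6×10⁻⁶×93×550 = 1.679 mm.
Since the ends are fixed, an axial force P builds up, equal in every segment, with P · Σ Lᵢ/(AᵢEᵢ) = δ_free.
Σ Lᵢ/(AᵢEᵢ) = 200/(1300×111×10³) + 550/(1550×45×10³) = 9.271×10⁻⁶ mm/N.
Hence P = δ_free / Σ(L/AE) = 1.679/9.271×10⁻⁶ = 181.1 kN (tensile).
σ_{magnesium alloy} = P / A = 181100 / 1550 = 116.8 MPa.

σ ≈ 117 MPa (tensile)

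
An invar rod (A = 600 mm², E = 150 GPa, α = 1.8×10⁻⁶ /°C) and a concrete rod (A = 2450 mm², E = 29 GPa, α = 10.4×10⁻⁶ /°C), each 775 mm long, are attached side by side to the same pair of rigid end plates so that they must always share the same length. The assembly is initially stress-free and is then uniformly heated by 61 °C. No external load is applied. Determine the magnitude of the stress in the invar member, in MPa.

σ ≈ 34.7 MPa (tensile)

Both members must finish at the same length. With the larger α, the concrete tends to over-expand; the plates restrain it, putting the concrete in compression and the invar in tension. With no external load the two internal forces are equal and opposite, magnitude P.
Setting the final lengths equal and cancelling L: (α₁ − α₂)ΔT = P/(A₁E₁) + P/(A₂E₂).
|α₁ − α₂|·ΔT = 8.6×10⁻⁶ × 61 = 0.0005246.
1/(A₁E₁) + 1/(A₂E₂) = 1/(600×150×10³) + 1/(2450×29×10³) = 2.519×10⁻⁸ N⁻¹.
So P = 0.0005246 / 2.519×10⁻⁸ = 20.83 kN.
σ_{invar} = P/A₁ = 20830/600 = 34.72 MPa, tensile.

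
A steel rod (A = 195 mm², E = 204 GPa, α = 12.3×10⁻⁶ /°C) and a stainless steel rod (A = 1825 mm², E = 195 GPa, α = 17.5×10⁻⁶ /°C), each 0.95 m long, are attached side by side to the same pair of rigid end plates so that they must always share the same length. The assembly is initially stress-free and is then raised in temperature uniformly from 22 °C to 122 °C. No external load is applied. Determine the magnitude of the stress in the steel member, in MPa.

The stainless steel has the larger α, so on heating it would change length more than the steel if both were free. The rigid plates force a common final length, so the stainless steel is put into compression and the steel into tension, with equal and opposite forces P (no external load).
Compatibility of the two members (thermal + elastic change equal): (α₁ − α₂)ΔT = P·[1/(A₁E₁) + 1/(A₂E₂)].
|α₁ − α₂|·ΔT = 5.2×10⁻⁶ × 100 = 0.00052.
1/(A₁E₁) + 1/(A₂E₂) = 1/(195×204×10³) + 1/(1825×195×10³) = 2.795×10⁻⁸ N⁻¹.
So P = 0.00052 / 2.795×10⁻⁸ = 18.61 kN.
σ_{steel} = P/A₁ = 18610/195 = 95.41 MPa, tensile.

σ ≈ 95.4 MPa (tensile)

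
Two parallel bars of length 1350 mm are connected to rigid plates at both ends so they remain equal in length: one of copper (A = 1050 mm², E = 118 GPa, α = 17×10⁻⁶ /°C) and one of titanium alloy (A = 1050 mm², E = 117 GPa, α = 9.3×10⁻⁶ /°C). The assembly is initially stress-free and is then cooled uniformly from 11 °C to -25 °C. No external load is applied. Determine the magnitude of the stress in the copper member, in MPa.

σ ≈ 16.3 MPa (tensile)

Equilibrium of a rigid end plate with no external load gives equal and opposite internal forces ±P in the two members. Since α_{copper} > α_{titanium alloy}, cooling drives the copper into tension and the titanium alloy into compression.
Equating the net (thermal + elastic) strains gives |α₁ − α₂|·ΔT = P·[1/(A₁E₁) + 1/(A₂E₂)].
|α₁ − α₂|·ΔT = 7.7×10⁻⁶ × 36 = 0.0002772.
1/(A₁E₁) + 1/(A₂E₂) = 1/(1050×118×10³) + 1/(1050×117×10³) = 1.621×10⁻⁸ N⁻¹.
P = 0.0002772 / 1.621×10⁻⁸ = 17100 N = 17.1 kN.
σ_{copper} = P/A₁ = 17100/1050 = 16.29 MPa, tensile.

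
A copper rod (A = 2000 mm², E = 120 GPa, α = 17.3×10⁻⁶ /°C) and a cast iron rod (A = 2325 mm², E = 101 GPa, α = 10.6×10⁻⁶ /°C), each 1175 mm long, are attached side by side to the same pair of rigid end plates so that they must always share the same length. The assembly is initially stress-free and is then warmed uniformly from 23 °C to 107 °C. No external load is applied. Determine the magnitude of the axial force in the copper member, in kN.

Equilibrium of a rigid end plate with no external load gives equal and opposite internal forces ±P in the two members. Since α_{copper} > α_{cast iron}, heating drives the copper into compression and the cast iron into tension.
Equating the net (thermal + elastic) strains gives |α₁ − α₂|·ΔT = P·[1/(A₁E₁) + 1/(A₂E₂)].
|α₁ − α₂|·ΔT = 6.7×10⁻⁶ × 84 = 0.0005628.
1/(A₁E₁) + 1/(A₂E₂) = 1/(2000×120×10³) + 1/(2325×101×10³) = 8.425×10⁻⁹ N⁻¹.
P = 0.0005628 / 8.425×10⁻⁹ = 66800 N = 66.8 kN.

P ≈ 66.8 kN (compressive in the copper)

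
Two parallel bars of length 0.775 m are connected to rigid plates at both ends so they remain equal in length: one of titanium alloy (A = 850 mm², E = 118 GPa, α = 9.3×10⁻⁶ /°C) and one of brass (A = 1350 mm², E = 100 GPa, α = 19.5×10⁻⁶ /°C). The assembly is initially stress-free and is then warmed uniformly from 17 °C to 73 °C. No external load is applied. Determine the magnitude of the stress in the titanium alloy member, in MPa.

Both members must finish at the same length. With the larger α, the brass tends to over-expand; the plates restrain it, putting the brass in compression and the titanium alloy in tension. With no external load the two internal forces are equal and opposite, magnitude P.
Compatibility of the two members (thermal + elastic change equal): (α₁ − α₂)ΔT = P·[1/(A₁E₁) + 1/(A₂E₂)].
|α₁ − α₂|·ΔT = 10.2×10⁻⁶ × 56 = 0.0005712.
1/(A₁E₁) + 1/(A₂E₂) = 1/(850×118×10³) + 1/(1350×100×10³) = 1.738×10⁻⁸ N⁻¹.
P = 0.0005712 / 1.738×10⁻⁸ = 32870 N = 32.87 kN.
σ_{titanium alloy} = P/A₁ = 32870/850 = 38.67 MPa, tensile.

σ ≈ 38.7 MPa (tensile)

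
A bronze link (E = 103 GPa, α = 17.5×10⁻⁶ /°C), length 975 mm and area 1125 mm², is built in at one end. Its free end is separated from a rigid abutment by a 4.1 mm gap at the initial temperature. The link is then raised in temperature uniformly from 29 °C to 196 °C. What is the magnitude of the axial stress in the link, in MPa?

If the wall were absent the link would grow by αΔT L = 17.5×10⁻⁶ × 167 × 975 = 2.849 mm.
This is smaller than the 4.1 mm clearance, so the link expands freely without reaching the stop — the stress is zero.

σ ≈ 0 MPa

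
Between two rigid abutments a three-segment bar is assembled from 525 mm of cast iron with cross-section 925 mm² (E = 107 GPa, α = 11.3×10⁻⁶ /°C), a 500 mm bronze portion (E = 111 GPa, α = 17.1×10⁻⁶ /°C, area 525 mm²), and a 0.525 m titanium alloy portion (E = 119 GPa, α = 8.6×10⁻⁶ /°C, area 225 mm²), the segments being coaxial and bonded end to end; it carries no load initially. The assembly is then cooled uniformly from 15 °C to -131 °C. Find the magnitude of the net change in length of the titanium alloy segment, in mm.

If the supports were absent, the total length change would be Σ αᵢΔT Lᵢ = 11.3×10⁻⁶×146×525 + 17.1×10⁻⁶×146×500 + 8.6×10⁻⁶×146×525 = 2.774 mm.
The walls prevent any net length change, so an axial force P (same in every segment) develops. Compatibility: P · Σ Lᵢ/(AᵢEᵢ) = δ_free.
Σ Lᵢ/(AᵢEᵢ) = 525/(925×107×10³) + 500/(525×111×10³) + 525/(225×119×10³) = 3.349×10⁻⁵ mm/N.
So P = 2.774 / 3.349×10⁻⁵ = 82.81 kN, tensile.
For the titanium alloy segment, free thermal change = 8.6×10⁻⁶×146×525 = 0.6592 mm and elastic change from P = 82810×525/(225×119×10³) = 1.624 mm; these oppose, so the net change is 0.965 mm (segment lengthens).

|ΔL| ≈ 0.965 mm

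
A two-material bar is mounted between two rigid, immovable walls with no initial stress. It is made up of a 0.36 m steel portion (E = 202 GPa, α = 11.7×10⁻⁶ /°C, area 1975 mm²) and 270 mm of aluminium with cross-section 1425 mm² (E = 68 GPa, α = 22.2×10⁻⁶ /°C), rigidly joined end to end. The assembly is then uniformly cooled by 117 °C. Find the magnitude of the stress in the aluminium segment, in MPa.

With the walls removed the bar would change length by δ_free = Σ αᵢΔT Lᵢ = 11.7×10⁻⁶×117×360 + 22.2×10⁻⁶×117×270 = 1.194 mm.
Since the ends are fixed, an axial force P builds up, equal in every segment, with P · Σ Lᵢ/(AᵢEᵢ) = δ_free.
The series flexibility is Σ Lᵢ/(AᵢEᵢ) = 360/(1975×202×10³) + 270/(1425×68×10³) = 3.689×10⁻⁶ mm/N.
So P = 1.194 / 3.689×10⁻⁶ = 323.7 kN, tensile.
σ_{aluminium} = P / A = 323700 / 1425 = 227.2 MPa.

σ ≈ 227 MPa (tensile)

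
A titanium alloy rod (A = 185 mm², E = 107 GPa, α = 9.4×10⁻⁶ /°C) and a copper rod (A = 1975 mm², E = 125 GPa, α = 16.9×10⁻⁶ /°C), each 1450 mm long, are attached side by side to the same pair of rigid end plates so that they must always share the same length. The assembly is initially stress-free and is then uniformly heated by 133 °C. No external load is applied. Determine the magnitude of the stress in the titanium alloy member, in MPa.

Equilibrium of a rigid end plate with no external load gives equal and opposite internal forces ±P in the two members. Since α_{copper} > α_{titanium alloy}, heating drives the copper into compression and the titanium alloy into tension.
Compatibility of the two members (thermal + elastic change equal): (α₁ − α₂)ΔT = P·[1/(A₁E₁) + 1/(A₂E₂)].
|α₁ − α₂|·ΔT = 7.5×10⁻⁶ × 133 = 0.0009975.
1/(A₁E₁) + 1/(A₂E₂) = 1/(185×107×10³) + 1/(1975×125×10³) = 5.457×10⁻⁸ N⁻¹.
So P = 0.0009975 / 5.457×10⁻⁸ = 18.28 kN.
σ_{titanium alloy} = P/A₁ = 18280/185 = 98.81 MPa, tensile.

σ ≈ 98.8 MPa (tensile)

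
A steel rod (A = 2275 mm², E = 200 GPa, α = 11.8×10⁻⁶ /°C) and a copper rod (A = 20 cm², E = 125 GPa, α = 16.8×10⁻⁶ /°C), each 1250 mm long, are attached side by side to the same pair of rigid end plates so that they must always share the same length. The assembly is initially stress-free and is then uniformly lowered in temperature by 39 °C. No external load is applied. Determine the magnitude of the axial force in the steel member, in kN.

The copper has the larger α, so on cooling it would change length more than the steel if both were free. The rigid plates force a common final length, so the copper is put into tension and the steel into compression, with equal and opposite forces P (no external load).
Equating the net (thermal + elastic) strains gives |α₁ − α₂|·ΔT = P·[1/(A₁E₁) + 1/(A₂E₂)].
|α₁ − α₂|·ΔT = 5×10⁻⁶ × 39 = 0.000195.
1/(A₁E₁) + 1/(A₂E₂) = 1/(2275×200×10³) + 1/(2000×125×10³) = 6.198×10⁻⁹ N⁻¹.
So P = 0.000195 / 6.198×10⁻⁹ = 31.46 kN.

P ≈ 31.5 kN (compressive in the steel)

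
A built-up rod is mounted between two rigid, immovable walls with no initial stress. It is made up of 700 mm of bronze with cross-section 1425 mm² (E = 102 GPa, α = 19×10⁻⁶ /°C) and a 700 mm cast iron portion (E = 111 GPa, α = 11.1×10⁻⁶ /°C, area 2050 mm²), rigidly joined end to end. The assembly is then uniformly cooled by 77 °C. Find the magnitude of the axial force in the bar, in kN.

P ≈ 206 kN (tensile)

With the walls removed the bar would change length by δ_free = Σ αᵢΔT Lᵢ = 19×10⁻⁶×77×700 + 11.1×10⁻⁶×77×700 = 1.622 mm.
The rigid supports impose zero overall length change; the single axial force P common to all segments must satisfy P Σ Lᵢ/(AᵢEᵢ) = δ_free.
The series flexibility is Σ Lᵢ/(AᵢEᵢ) = 700/(1425×102×10³) + 700/(2050×111×10³) = 7.892×10⁻⁶ mm/N.
Hence P = δ_free / Σ(L/AE) = 1.622/7.892×10⁻⁶ = 205.6 kN (tensile).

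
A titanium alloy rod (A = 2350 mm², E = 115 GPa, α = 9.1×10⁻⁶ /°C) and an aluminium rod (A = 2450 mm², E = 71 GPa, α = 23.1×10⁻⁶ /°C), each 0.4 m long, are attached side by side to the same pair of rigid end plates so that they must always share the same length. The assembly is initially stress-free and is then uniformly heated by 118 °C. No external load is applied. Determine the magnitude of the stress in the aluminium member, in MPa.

Both members must finish at the same length. With the larger α, the aluminium tends to over-expand; the plates restrain it, putting the aluminium in compression and the titanium alloy in tension. With no external load the two internal forces are equal and opposite, magnitude P.
Setting the final lengths equal and cancelling L: (α₁ − α₂)ΔT = P/(A₁E₁) + P/(A₂E₂).
|α₁ − α₂|·ΔT = 14×10⁻⁶ × 118 = 0.001652.
1/(A₁E₁) + 1/(A₂E₂) = 1/(2350×115×10³) + 1/(2450×71×10³) = 9.449×10⁻⁹ N⁻¹.
P = 0.001652 / 9.449×10⁻⁹ = 174800 N = 174.8 kN.
σ_{aluminium} = P/A₂ = 174800/2450 = 71.36 MPa, compressive.

σ ≈ 71.4 MPa (compressive)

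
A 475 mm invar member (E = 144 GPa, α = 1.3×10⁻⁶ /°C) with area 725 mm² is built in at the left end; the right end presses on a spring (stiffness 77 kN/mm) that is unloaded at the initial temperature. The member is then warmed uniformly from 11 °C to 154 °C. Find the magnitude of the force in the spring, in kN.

Free thermal expansion: δ_free = αΔT L = 1.3×10⁻⁶ × 143 × 475 = 0.0883 mm.
With a force P in the spring, the elastic change of the member is PL/(AE) and that of the spring is P/k; compatibility requires their sum to equal δ_free.
So P = δ_free / [L/(AE) + 1/k] = 0.0883 / [ 475/(725×144×10³) + 1/(77×10³) ].
P = 0.0883 / 1.754×10⁻⁵ = 5035 N.

P ≈ 5.04 kN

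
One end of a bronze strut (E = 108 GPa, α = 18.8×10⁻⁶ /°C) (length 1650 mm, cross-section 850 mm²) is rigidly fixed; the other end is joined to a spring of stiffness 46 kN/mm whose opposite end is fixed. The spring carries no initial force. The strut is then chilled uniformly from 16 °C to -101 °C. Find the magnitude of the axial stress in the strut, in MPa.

σ ≈ 108 MPa (tensile)

If the spring were absent the strut would shorten by αΔT L = 18.8×10⁻⁶ × 117 × 1650 = 3.629 mm.
With a force P in the spring, the elastic change of the strut is PL/(AE) and that of the spring is P/k; compatibility requires their sum to equal δ_free.
So P = δ_free / [L/(AE) + 1/k] = 3.629 / [ 1650/(850×108×10³) + 1/(46×10³) ].
P = 3.629 / 3.971×10⁻⁵ = 91390 N.
σ = P/A = 91390/850 = 107.5 MPa.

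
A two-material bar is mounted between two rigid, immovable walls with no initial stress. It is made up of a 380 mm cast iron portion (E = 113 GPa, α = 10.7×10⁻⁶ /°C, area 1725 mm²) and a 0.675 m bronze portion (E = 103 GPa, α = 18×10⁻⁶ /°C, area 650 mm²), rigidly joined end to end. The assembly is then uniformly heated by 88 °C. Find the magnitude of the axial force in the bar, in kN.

P ≈ 119 kN (compressive)

With the walls removed the bar would change length by δ_free = Σ αᵢΔT Lᵢ = 10.7×10⁻⁶×88×380 + 18×10⁻⁶×88×675 = 1.427 mm.
The walls prevent any net length change, so an axial force P (same in every segment) develops. Compatibility: P · Σ Lᵢ/(AᵢEᵢ) = δ_free.
Σ Lᵢ/(AᵢEᵢ) = 380/(1725×113×10³) + 675/(650×103×10³) = 1.203×10⁻⁵ mm/N.
Hence P = δ_free / Σ(L/AE) = 1.427/1.203×10⁻⁵ = 118.6 kN (compressive).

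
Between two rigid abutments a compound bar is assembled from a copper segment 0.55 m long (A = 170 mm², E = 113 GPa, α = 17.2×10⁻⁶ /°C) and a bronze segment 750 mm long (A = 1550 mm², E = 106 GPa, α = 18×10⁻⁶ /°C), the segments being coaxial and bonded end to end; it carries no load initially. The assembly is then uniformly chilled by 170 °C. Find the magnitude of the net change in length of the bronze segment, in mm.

With the walls removed the bar would change length by δ_free = Σ αᵢΔT Lᵢ = 17.2×10⁻⁶×170×550 + 18×10⁻⁶×170×750 = 3.903 mm.
The rigid supports impose zero overall length change; the single axial force P common to all segments must satisfy P Σ Lᵢ/(AᵢEᵢ) = δ_free.
The series flexibility is Σ Lᵢ/(AᵢEᵢ) = 550/(170×113×10³) + 750/(1550×106×10³) = 3.32×10⁻⁵ mm/N.
Hence P = δ_free / Σ(L/AE) = 3.903/3.32×10⁻⁵ = 117.6 kN (tensile).
For the bronze segment, free thermal change = 18×10⁻⁶×170×750 = 2.295 mm and elastic change from P = 117600×750/(1550×106×10³) = 0.5367 mm; these oppose, so the net change is 1.76 mm (segment shortens).

|ΔL| ≈ 1.76 mm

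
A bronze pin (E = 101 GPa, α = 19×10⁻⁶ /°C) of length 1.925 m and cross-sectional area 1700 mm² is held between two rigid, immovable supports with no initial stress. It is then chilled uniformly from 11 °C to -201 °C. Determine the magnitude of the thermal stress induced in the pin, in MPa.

σ ≈ 407 MPa (tensile)

Because both ends are immovable the net strain is zero, and the suppressed thermal strain is αΔT = 19×10⁻⁶ × 212 = 4028×10⁻⁶.
The stress required to suppress this strain is σ = Eε = 101×10³ × 4028×10⁻⁶ = 406.8 MPa, tensile since the pin is trying to contract.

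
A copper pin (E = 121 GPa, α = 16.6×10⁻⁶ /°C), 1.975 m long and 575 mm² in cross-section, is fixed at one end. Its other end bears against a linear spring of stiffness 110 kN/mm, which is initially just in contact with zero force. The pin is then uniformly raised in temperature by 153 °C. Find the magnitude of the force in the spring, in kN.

Free thermal expansion: δ_free = αΔT L = 16.6×10⁻⁶ × 153 × 1975 = 5.016 mm.
With a force P in the spring, the elastic change of the pin is PL/(AE) and that of the spring is P/k; compatibility requires their sum to equal δ_free.
P [ L/(AE) + 1/k ] = δ_free → P [ 1975/(575×121×10³) + 1/(110×10³) ] = 5.016.
P = 5.016 / 3.748×10⁻⁵ = 133800 N.

P ≈ 134 kN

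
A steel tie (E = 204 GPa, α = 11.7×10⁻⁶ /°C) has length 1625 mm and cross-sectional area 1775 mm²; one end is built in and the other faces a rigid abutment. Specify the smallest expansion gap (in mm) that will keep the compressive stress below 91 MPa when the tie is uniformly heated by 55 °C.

g ≈ 0.321 mm

With no wall the tie would lengthen by αΔT L = 11.7×10⁻⁶ × 55 × 1625 = 1.046 mm.
A stress of 91 MPa corresponds to the wall pushing the tie back by σL/E = 91×1625/(204×10³) = 0.7249 mm.
The gap must absorb the remainder: g_min = 1.046 − 0.7249 = 0.3208 mm.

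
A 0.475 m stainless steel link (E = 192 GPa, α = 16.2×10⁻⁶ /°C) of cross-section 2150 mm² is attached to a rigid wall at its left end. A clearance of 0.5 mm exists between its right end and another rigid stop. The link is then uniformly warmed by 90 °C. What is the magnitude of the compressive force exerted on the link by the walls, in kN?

P ≈ 167 kN

Unrestrained expansion: δ_free = αΔT L = 16.2×10⁻⁶ × 90 × 475 = 0.6925 mm.
After closing the 0.5 mm clearance, 0.6925 − 0.5 = 0.1925 mm of expansion remains to be suppressed by the wall.
Compatibility: PL/(AE) = 0.1925 mm, so σ = P/A = E × (0.1925/475) = 77.83 MPa.
P = σA = 77.83 × 2150 = 167.3 kN.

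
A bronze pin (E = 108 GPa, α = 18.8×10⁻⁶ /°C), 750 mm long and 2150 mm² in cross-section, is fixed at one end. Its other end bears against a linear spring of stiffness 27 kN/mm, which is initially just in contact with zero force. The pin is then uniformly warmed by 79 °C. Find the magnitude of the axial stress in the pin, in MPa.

σ ≈ 12.9 MPa (compressive)

If the spring were absent the pin would lengthen by αΔT L = 18.8×10⁻⁶ × 79 × 750 = 1.114 mm.
With a force P in the spring, the elastic change of the pin is PL/(AE) and that of the spring is P/k; compatibility requires their sum to equal δ_free.
P [ L/(AE) + 1/k ] = δ_free → P [ 750/(2150×108×10³) + 1/(27×10³) ] = 1.114.
P = 1.114 / 4.027×10⁻⁵ = 27660 N.
σ = P/A = 27660/2150 = 12.87 MPa.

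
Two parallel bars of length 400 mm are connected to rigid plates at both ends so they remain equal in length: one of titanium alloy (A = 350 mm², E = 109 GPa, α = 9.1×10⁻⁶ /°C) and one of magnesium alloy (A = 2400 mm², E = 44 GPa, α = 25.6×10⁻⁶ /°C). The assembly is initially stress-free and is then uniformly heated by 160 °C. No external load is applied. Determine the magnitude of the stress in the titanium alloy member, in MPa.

σ ≈ 211 MPa (tensile)

Equilibrium of a rigid end plate with no external load gives equal and opposite internal forces ±P in the two members. Since α_{magnesium alloy} > α_{titanium alloy}, heating drives the magnesium alloy into compression and the titanium alloy into tension.
Compatibility of the two members (thermal + elastic change equal): (α₁ − α₂)ΔT = P·[1/(A₁E₁) + 1/(A₂E₂)].
|α₁ − α₂|·ΔT = 16.5×10⁻⁶ × 160 = 0.00264.
1/(A₁E₁) + 1/(A₂E₂) = 1/(350×109×10³) + 1/(2400×44×10³) = 3.568×10⁻⁸ N⁻¹.
P = 0.00264 / 3.568×10⁻⁸ = 73990 N = 73.99 kN.
σ_{titanium alloy} = P/A₁ = 73990/350 = 211.4 MPa, tensile.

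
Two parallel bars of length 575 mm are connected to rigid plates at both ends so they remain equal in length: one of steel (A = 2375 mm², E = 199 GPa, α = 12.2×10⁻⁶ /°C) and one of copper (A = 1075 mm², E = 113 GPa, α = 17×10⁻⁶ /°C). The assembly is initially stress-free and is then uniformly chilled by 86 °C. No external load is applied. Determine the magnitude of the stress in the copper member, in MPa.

σ ≈ 37.1 MPa (tensile)

Equilibrium of a rigid end plate with no external load gives equal and opposite internal forces ±P in the two members. Since α_{copper} > α_{steel}, cooling drives the copper into tension and the steel into compression.
Compatibility of the two members (thermal + elastic change equal): (α₁ − α₂)ΔT = P·[1/(A₁E₁) + 1/(A₂E₂)].
|α₁ − α₂|·ΔT = 4.8×10⁻⁶ × 86 = 0.0004128.
1/(A₁E₁) + 1/(A₂E₂) = 1/(2375×199×10³) + 1/(1075×113×10³) = 1.035×10⁻⁸ N⁻¹.
So P = 0.0004128 / 1.035×10⁻⁸ = 39.89 kN.
σ_{copper} = P/A₂ = 39890/1075 = 37.11 MPa, tensile.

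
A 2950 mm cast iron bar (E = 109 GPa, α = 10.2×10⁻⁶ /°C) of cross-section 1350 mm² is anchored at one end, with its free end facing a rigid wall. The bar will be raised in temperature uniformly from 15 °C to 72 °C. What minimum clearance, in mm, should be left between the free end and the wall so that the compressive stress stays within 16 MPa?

g ≈ 1.28 mm

With no wall the bar would lengthen by αΔT L = 10.2×10⁻⁶ × 57 × 2950 = 1.715 mm.
A stress of 16 MPa corresponds to the wall pushing the bar back by σL/E = 16×2950/(109×10³) = 0.433 mm.
So the gap has to take up the difference, g_min = δ_free − σL/E = 1.715 − 0.433 = 1.282 mm.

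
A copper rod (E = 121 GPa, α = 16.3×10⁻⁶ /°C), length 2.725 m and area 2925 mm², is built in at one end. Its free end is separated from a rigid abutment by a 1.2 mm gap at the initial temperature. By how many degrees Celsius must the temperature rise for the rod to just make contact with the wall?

The gap closes when αΔT L = 1.2 mm, since the rod is still unstressed at that instant.
So ΔT = g/(αL) = 1.2/(16.3×10⁻⁶ × 2725) = 27.02 °C.

ΔT ≈ 27 °C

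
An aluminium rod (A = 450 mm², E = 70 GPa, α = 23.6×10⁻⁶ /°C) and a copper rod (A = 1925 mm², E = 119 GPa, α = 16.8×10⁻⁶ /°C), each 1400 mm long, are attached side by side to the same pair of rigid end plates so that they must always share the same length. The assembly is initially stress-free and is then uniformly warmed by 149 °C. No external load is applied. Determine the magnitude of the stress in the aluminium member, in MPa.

σ ≈ 62.4 MPa (compressive)

The aluminium has the larger α, so on heating it would change length more than the copper if both were free. The rigid plates force a common final length, so the aluminium is put into compression and the copper into tension, with equal and opposite forces P (no external load).
Setting the final lengths equal and cancelling L: (α₁ − α₂)ΔT = P/(A₁E₁) + P/(A₂E₂).
|α₁ − α₂|·ΔT = 6.8×10⁻⁶ × 149 = 0.001013.
1/(A₁E₁) + 1/(A₂E₂) = 1/(450×70×10³) + 1/(1925×119×10³) = 3.611×10⁻⁸ N⁻¹.
P = 0.001013 / 3.611×10⁻⁸ = 28060 N = 28.06 kN.
σ_{aluminium} = P/A₁ = 28060/450 = 62.35 MPa, compressive.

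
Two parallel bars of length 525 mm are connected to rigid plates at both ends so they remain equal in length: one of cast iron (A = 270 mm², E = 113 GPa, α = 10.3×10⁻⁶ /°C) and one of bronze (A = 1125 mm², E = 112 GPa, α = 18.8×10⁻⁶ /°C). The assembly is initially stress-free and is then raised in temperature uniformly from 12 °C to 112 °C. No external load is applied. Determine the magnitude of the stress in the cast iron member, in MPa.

σ ≈ 77.3 MPa (tensile)

Equilibrium of a rigid end plate with no external load gives equal and opposite internal forces ±P in the two members. Since α_{bronze} > α_{cast iron}, heating drives the bronze into compression and the cast iron into tension.
Compatibility of the two members (thermal + elastic change equal): (α₁ − α₂)ΔT = P·[1/(A₁E₁) + 1/(A₂E₂)].
|α₁ − α₂|·ΔT = 8.5×10⁻⁶ × 100 = 0.00085.
1/(A₁E₁) + 1/(A₂E₂) = 1/(270×113×10³) + 1/(1125×112×10³) = 4.071×10⁻⁸ N⁻¹.
P = 0.00085 / 4.071×10⁻⁸ = 20880 N = 20.88 kN.
σ_{cast iron} = P/A₁ = 20880/270 = 77.33 MPa, tensile.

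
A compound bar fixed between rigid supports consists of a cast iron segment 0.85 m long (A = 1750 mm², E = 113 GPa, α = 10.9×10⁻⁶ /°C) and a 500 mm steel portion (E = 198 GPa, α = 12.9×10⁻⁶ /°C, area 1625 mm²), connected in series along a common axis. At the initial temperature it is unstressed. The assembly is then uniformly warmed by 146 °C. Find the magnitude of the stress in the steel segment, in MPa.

σ ≈ 241 MPa (compressive)

If the supports were absent, the total length change would be Σ αᵢΔT Lᵢ = 10.9×10⁻⁶×146×850 + 12.9×10⁻⁶×146×500 = 2.294 mm.
The walls prevent any net length change, so an axial force P (same in every segment) develops. Compatibility: P · Σ Lᵢ/(AᵢEᵢ) = δ_free.
The series flexibility is Σ Lᵢ/(AᵢEᵢ) = 850/(1750×113×10³) + 500/(1625×198×10³) = 5.852×10⁻⁶ mm/N.
So P = 2.294 / 5.852×10⁻⁶ = 392 kN, compressive.
σ_{steel} = P / A = 392000 / 1625 = 241.3 MPa.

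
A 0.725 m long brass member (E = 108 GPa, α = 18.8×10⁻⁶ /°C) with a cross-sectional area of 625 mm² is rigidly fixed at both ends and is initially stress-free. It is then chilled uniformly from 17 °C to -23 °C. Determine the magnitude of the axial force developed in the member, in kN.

P ≈ 50.8 kN (tensile)

The ends cannot move, so σ = EαΔT = 108×10³ × 18.8×10⁻⁶ × 40 = 81.22 MPa.
Then P = σA = 81.22 × 625 mm² = 50.76 kN, tensile.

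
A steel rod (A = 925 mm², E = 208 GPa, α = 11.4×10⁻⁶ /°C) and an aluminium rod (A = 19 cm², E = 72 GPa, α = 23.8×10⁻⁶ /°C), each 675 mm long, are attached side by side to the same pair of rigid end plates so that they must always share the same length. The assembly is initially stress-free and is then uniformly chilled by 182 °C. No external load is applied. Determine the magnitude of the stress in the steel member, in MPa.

σ ≈ 195 MPa (compressive)

Equilibrium of a rigid end plate with no external load gives equal and opposite internal forces ±P in the two members. Since α_{aluminium} > α_{steel}, cooling drives the aluminium into tension and the steel into compression.
Compatibility of the two members (thermal + elastic change equal): (α₁ − α₂)ΔT = P·[1/(A₁E₁) + 1/(A₂E₂)].
|α₁ − α₂|·ΔT = 12.4×10⁻⁶ × 182 = 0.002257.
1/(A₁E₁) + 1/(A₂E₂) = 1/(925×208×10³) + 1/(1900×72×10³) = 1.251×10⁻⁸ N⁻¹.
P = 0.002257 / 1.251×10⁻⁸ = 180400 N = 180.4 kN.
σ_{steel} = P/A₁ = 180400/925 = 195.1 MPa, compressive.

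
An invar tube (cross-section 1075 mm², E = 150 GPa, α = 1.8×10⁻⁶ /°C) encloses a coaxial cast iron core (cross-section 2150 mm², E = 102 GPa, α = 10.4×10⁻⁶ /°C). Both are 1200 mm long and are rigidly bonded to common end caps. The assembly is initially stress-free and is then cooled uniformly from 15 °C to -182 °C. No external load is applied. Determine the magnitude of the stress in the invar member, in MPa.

σ ≈ 146 MPa (compressive)

Both members must finish at the same length. With the larger α, the cast iron tends to over-contract; the plates restrain it, putting the cast iron in tension and the invar in compression. With no external load the two internal forces are equal and opposite, magnitude P.
Equating the net (thermal + elastic) strains gives |α₁ − α₂|·ΔT = P·[1/(A₁E₁) + 1/(A₂E₂)].
|α₁ − α₂|·ΔT = 8.6×10⁻⁶ × 197 = 0.001694.
1/(A₁E₁) + 1/(A₂E₂) = 1/(1075×150×10³) + 1/(2150×102×10³) = 1.076×10⁻⁸ N⁻¹.
P = 0.001694 / 1.076×10⁻⁸ = 157400 N = 157.4 kN.
σ_{invar} = P/A₁ = 157400/1075 = 146.4 MPa, compressive.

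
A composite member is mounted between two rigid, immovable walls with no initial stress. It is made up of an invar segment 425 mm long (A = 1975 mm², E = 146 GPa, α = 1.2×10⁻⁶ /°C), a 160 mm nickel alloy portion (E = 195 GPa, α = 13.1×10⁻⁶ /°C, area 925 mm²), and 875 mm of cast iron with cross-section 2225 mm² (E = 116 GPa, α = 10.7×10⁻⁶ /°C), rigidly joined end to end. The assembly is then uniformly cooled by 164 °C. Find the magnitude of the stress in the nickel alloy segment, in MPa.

σ ≈ 369 MPa (tensile)

Free thermal contraction of the whole bar: Σ αᵢΔT Lᵢ = 1.2×10⁻⁶×164×425 + 13.1×10⁻⁶×164×160 + 10.7×10⁻⁶×164×875 = 1.963 mm.
Since the ends are fixed, an axial force P builds up, equal in every segment, with P · Σ Lᵢ/(AᵢEᵢ) = δ_free.
Σ Lᵢ/(AᵢEᵢ) = 425/(1975×146×10³) + 160/(925×195×10³) + 875/(2225×116×10³) = 5.751×10⁻⁶ mm/N.
So P = 1.963 / 5.751×10⁻⁶ = 341.3 kN, tensile.
σ_{nickel alloy} = P / A = 341300 / 925 = 369 MPa.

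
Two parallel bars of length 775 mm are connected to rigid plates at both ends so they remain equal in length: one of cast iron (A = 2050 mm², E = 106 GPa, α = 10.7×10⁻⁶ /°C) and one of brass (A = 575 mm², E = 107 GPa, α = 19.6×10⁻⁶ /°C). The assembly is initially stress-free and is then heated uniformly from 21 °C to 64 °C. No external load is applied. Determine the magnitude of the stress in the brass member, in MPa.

Equilibrium of a rigid end plate with no external load gives equal and opposite internal forces ±P in the two members. Since α_{brass} > α_{cast iron}, heating drives the brass into compression and the cast iron into tension.
Setting the final lengths equal and cancelling L: (α₁ − α₂)ΔT = P/(A₁E₁) + P/(A₂E₂).
|α₁ − α₂|·ΔT = 8.9×10⁻⁶ × 43 = 0.0003827.
1/(A₁E₁) + 1/(A₂E₂) = 1/(2050×106×10³) + 1/(575×107×10³) = 2.086×10⁻⁸ N⁻¹.
So P = 0.0003827 / 2.086×10⁻⁸ = 18.35 kN.
σ_{brass} = P/A₂ = 18350/575 = 31.91 MPa, compressive.

σ ≈ 31.9 MPa (compressive)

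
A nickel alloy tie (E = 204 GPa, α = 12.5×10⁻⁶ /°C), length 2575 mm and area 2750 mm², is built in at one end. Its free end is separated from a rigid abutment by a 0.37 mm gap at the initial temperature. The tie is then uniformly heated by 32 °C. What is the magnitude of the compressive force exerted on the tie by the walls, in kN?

P ≈ 144 kN

If the wall were absent the tie would grow by αΔT L = 12.5×10⁻⁶ × 32 × 2575 = 1.03 mm.
This exceeds the 0.37 mm gap, so the wall pushes back. The portion of expansion that must be recovered elastically is δ_free − gap = 1.03 − 0.37 = 0.66 mm.
That suppressed elongation corresponds to σ = E·Δ/L = 204×10³ × 0.66/2575 = 52.29 MPa.
P = σA = 52.29 × 2750 = 143.8 kN.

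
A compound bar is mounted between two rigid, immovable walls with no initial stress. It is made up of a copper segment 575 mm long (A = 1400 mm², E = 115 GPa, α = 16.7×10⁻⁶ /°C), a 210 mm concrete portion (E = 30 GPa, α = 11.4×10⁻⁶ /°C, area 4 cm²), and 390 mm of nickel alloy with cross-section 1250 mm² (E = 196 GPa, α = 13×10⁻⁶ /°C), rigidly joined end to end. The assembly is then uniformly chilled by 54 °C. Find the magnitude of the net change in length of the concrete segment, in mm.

Free thermal contraction of the whole bar: Σ αᵢΔT Lᵢ = 16.7×10⁻⁶×54×575 + 11.4×10⁻⁶×54×210 + 13×10⁻⁶×54×390 = 0.9216 mm.
The rigid supports impose zero overall length change; the single axial force P common to all segments must satisfy P Σ Lᵢ/(AᵢEᵢ) = δ_free.
The series flexibility is Σ Lᵢ/(AᵢEᵢ) = 575/(1400×115×10³) + 210/(400×30×10³) + 390/(1250×196×10³) = 2.266×10⁻⁵ mm/N.
So P = 0.9216 / 2.266×10⁻⁵ = 40.66 kN, tensile.
For the concrete segment, free thermal change = 11.4×10⁻⁶×54×210 = 0.1293 mm and elastic change from P = 40660×210/(400×30×10³) = 0.7116 mm; these oppose, so the net change is 0.582 mm (segment lengthens).

|ΔL| ≈ 0.582 mm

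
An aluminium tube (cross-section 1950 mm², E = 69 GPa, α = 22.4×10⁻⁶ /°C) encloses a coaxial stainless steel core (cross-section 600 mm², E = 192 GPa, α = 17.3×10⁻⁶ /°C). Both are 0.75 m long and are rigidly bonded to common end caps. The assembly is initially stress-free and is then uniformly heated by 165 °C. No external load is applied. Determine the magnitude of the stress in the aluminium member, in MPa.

σ ≈ 26.8 MPa (compressive)

Equilibrium of a rigid end plate with no external load gives equal and opposite internal forces ±P in the two members. Since α_{aluminium} > α_{stainless steel}, heating drives the aluminium into compression and the stainless steel into tension.
Compatibility of the two members (thermal + elastic change equal): (α₁ − α₂)ΔT = P·[1/(A₁E₁) + 1/(A₂E₂)].
|α₁ − α₂|·ΔT = 5.1×10⁻⁶ × 165 = 0.0008415.
1/(A₁E₁) + 1/(A₂E₂) = 1/(1950×69×10³) + 1/(600×192×10³) = 1.611×10⁻⁸ N⁻¹.
So P = 0.0008415 / 1.611×10⁻⁸ = 52.23 kN.
σ_{aluminium} = P/A₁ = 52230/1950 = 26.78 MPa, compressive.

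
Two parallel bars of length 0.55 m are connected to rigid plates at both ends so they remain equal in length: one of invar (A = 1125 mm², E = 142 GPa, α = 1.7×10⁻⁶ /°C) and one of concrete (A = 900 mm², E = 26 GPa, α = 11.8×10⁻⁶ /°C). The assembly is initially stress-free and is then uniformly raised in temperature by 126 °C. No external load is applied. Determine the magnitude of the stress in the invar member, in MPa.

σ ≈ 23.1 MPa (tensile)

Equilibrium of a rigid end plate with no external load gives equal and opposite internal forces ±P in the two members. Since α_{concrete} > α_{invar}, heating drives the concrete into compression and the invar into tension.
Equating the net (thermal + elastic) strains gives |α₁ − α₂|·ΔT = P·[1/(A₁E₁) + 1/(A₂E₂)].
|α₁ − α₂|·ΔT = 10.1×10⁻⁶ × 126 = 0.001273.
1/(A₁E₁) + 1/(A₂E₂) = 1/(1125×142×10³) + 1/(900×26×10³) = 4.899×10⁻⁸ N⁻¹.
So P = 0.001273 / 4.899×10⁻⁸ = 25.97 kN.
σ_{invar} = P/A₁ = 25970/1125 = 23.09 MPa, tensile.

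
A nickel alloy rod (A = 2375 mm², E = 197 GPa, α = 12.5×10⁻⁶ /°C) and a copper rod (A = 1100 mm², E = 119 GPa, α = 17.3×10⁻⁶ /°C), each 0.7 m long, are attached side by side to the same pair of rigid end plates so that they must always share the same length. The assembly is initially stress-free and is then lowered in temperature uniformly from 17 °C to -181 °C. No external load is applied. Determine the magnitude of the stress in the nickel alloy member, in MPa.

The copper has the larger α, so on cooling it would change length more than the nickel alloy if both were free. The rigid plates force a common final length, so the copper is put into tension and the nickel alloy into compression, with equal and opposite forces P (no external load).
Compatibility of the two members (thermal + elastic change equal): (α₁ − α₂)ΔT = P·[1/(A₁E₁) + 1/(A₂E₂)].
|α₁ − α₂|·ΔT = 4.8×10⁻⁶ × 198 = 0.0009504.
1/(A₁E₁) + 1/(A₂E₂) = 1/(2375×197×10³) + 1/(1100×119×10³) = 9.777×10⁻⁹ N⁻¹.
So P = 0.0009504 / 9.777×10⁻⁹ = 97.21 kN.
σ_{nickel alloy} = P/A₁ = 97210/2375 = 40.93 MPa, compressive.

σ ≈ 40.9 MPa (compressive)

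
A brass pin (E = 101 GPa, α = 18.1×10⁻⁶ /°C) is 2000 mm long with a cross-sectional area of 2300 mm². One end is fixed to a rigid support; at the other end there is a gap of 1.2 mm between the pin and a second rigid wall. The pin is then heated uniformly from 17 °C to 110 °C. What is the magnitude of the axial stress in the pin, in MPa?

Unrestrained expansion: δ_free = αΔT L = 18.1×10⁻⁶ × 93 × 2000 = 3.367 mm.
After closing the 1.2 mm clearance, 3.367 − 1.2 = 2.167 mm of expansion remains to be suppressed by the wall.
That suppressed elongation corresponds to σ = E·Δ/L = 101×10³ × 2.167/2000 = 109.4 MPa.

σ ≈ 109 MPa (compressive)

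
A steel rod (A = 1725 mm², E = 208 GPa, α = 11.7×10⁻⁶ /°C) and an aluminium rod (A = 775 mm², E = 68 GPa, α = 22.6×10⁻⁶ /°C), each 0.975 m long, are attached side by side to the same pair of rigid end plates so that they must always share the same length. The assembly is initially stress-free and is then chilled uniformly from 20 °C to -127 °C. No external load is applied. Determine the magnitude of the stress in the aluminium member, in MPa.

Both members must finish at the same length. With the larger α, the aluminium tends to over-contract; the plates restrain it, putting the aluminium in tension and the steel in compression. With no external load the two internal forces are equal and opposite, magnitude P.
Setting the final lengths equal and cancelling L: (α₁ − α₂)ΔT = P/(A₁E₁) + P/(A₂E₂).
|α₁ − α₂|·ΔT = 10.9×10⁻⁶ × 147 = 0.001602.
1/(A₁E₁) + 1/(A₂E₂) = 1/(1725×208×10³) + 1/(775×68×10³) = 2.176×10⁻⁸ N⁻¹.
P = 0.001602 / 2.176×10⁻⁸ = 73630 N = 73.63 kN.
σ_{aluminium} = P/A₂ = 73630/775 = 95 MPa, tensile.

σ ≈ 95 MPa (tensile)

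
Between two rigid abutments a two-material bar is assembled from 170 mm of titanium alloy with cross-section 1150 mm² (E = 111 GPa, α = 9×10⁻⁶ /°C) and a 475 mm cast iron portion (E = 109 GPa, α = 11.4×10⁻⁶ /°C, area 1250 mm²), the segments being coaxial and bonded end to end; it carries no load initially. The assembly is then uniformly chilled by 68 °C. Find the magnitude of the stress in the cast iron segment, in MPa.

With the walls removed the bar would change length by δ_free = Σ αᵢΔT Lᵢ = 9×10⁻⁶×68×170 + 11.4×10⁻⁶×68×475 = 0.4723 mm.
The walls prevent any net length change, so an axial force P (same in every segment) develops. Compatibility: P · Σ Lᵢ/(AᵢEᵢ) = δ_free.
Σ Lᵢ/(AᵢEᵢ) = 170/(1150×111×10³) + 475/(1250×109×10³) = 4.818×10⁻⁶ mm/N.
So P = 0.4723 / 4.818×10⁻⁶ = 98.02 kN, tensile.
σ_{cast iron} = P / A = 98020 / 1250 = 78.42 MPa.

σ ≈ 78.4 MPa (tensile)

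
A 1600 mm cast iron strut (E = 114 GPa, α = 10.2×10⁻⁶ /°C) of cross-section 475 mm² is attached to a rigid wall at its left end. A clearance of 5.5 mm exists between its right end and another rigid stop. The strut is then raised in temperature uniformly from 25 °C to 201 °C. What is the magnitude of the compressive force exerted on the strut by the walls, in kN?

Unrestrained expansion: δ_free = αΔT L = 10.2×10⁻⁶ × 176 × 1600 = 2.872 mm.
Since δ_free = 2.87 mm is less than the 5.5 mm gap, the strut never touches the wall. No axial force develops.

P ≈ 0 kN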